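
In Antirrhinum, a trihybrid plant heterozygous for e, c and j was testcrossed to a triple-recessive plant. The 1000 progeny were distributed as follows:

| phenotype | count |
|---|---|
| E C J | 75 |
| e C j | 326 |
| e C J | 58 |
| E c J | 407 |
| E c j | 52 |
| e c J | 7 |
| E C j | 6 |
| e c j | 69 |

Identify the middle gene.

e

The two most frequent reciprocal classes, E c J and e C j, are the parental types, so the F1 was E c J / e C j.
The two rarest classes, e c J and E C j, are the double crossovers. Comparing them with the parentals, only the e allele has switched, so e is the middle locus and the order is j – e – c.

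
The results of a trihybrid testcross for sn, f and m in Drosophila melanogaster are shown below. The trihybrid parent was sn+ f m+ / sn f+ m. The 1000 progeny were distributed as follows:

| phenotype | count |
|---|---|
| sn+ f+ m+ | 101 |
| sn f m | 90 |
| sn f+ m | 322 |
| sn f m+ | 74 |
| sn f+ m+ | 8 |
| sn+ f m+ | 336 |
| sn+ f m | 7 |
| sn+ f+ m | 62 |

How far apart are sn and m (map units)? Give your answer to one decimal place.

15.1 map units

The two rarest classes, sn+ f m and sn f+ m+, are the double crossovers. Comparing them with the parentals, only the m allele has switched, so m is the middle locus and the order is f – m – sn.
Crossovers in the m–sn interval produce the single-crossover classes sn f m+ and sn+ f+ m (74 + 62 = 136) plus the double crossovers (15).
RF(m–sn) = (136 + 15) / 1000 = 151/1000 = 0.1510 → 15.1 map units.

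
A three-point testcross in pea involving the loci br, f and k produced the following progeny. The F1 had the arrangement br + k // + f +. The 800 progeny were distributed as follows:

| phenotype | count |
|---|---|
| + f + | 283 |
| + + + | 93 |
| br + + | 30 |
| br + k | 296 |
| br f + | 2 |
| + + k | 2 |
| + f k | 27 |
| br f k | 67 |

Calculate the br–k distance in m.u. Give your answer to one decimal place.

The two rarest classes, + + k and br f +, are the double crossovers. Comparing them with the parentals, only the br allele has switched, so br is the middle locus and the order is f – br – k.
Crossovers in the br–k interval produce the single-crossover classes br + + and + f k (30 + 27 = 57) plus the double crossovers (4).
RF(br–k) = (57 + 4) / 800 = 61/800 = 0.0762 → 7.6 m.u.

7.6 m.u.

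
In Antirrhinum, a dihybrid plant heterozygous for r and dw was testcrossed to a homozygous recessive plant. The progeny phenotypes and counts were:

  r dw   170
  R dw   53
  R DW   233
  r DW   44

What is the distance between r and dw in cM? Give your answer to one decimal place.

19.4 cM

The two most frequent classes, R DW (233) and r dw (170), are the parental types, so the F1 was R DW / r dw.
The recombinant classes are R dw and r DW: 53 + 44 = 97.
Recombination frequency = 97/500 = 0.1940 ≈ 19.4%, i.e. 19.4 cM.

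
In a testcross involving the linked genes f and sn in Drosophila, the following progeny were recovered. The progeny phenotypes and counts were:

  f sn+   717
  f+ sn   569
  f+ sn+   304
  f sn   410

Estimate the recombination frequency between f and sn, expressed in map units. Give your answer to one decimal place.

The two most frequent classes, f+ sn (569) and f sn+ (717), are the parental types, so the F1 was f+ sn / f sn+.
The recombinant classes are f+ sn+ and f sn: 304 + 410 = 714.
Recombination frequency = 714/2000 = 0.3570 ≈ 35.7%, i.e. 35.7 map units.

35.7 map units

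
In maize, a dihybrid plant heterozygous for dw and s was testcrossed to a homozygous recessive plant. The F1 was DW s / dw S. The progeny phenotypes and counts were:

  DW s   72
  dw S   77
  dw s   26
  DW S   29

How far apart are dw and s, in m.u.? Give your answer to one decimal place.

The recombinant classes are DW S and dw s: 29 + 26 = 55.
Recombination frequency = 55/204 = 0.2696 ≈ 27.0%, i.e. 27.0 m.u.

27.0 m.u.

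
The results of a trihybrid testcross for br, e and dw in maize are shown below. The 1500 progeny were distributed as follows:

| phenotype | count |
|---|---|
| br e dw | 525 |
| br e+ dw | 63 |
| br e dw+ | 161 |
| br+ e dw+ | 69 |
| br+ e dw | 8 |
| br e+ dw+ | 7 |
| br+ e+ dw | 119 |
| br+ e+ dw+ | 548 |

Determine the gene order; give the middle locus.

The two most frequent reciprocal classes, br+ e+ dw+ and br e dw, are the parental types, so the F1 was br+ e+ dw+ / br e dw.
The two rarest classes, br e+ dw+ and br+ e dw, are the double crossovers. Comparing them with the parentals, only the br allele has switched, so br is the middle locus and the order is dw – br – e.

br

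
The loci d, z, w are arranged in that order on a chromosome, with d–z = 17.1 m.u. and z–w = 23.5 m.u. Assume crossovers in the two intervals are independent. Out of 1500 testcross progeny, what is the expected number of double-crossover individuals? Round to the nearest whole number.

60

Map distances give recombination frequencies of 0.171 and 0.235 for the two intervals.
With no interference, expected double-crossover frequency = 0.171 × 0.235 = 0.04018.
Expected number = 0.04018 × 1500 = 60.28 ≈ 60.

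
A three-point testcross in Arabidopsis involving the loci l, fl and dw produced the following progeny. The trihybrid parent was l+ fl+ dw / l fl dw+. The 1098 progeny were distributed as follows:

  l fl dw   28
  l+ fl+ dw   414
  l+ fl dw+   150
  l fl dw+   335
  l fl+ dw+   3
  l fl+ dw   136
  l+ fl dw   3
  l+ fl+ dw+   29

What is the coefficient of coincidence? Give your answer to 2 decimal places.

0.36

The two rarest classes, l+ fl dw and l fl+ dw+, are the double crossovers. Comparing them with the parentals, only the fl allele has switched, so fl is the middle locus and the order is l – fl – dw.
l–fl: (286 + 6)/1098 = 0.2659; fl–dw: (57 + 6)/1098 = 0.0574.
Expected DCO frequency = 0.2659 × 0.0574 ≈ 0.01526; observed = 6/1098 ≈ 0.00546.
Coefficient of coincidence = 0.00546/0.01526 ≈ 0.36.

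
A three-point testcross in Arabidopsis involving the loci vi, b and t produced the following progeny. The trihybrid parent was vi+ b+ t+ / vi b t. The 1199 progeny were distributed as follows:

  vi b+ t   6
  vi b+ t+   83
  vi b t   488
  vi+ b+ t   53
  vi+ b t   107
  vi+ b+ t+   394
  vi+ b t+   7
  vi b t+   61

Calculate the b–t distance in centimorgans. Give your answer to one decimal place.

The two rarest classes, vi+ b t+ and vi b+ t, are the double crossovers. Comparing them with the parentals, only the b allele has switched, so b is the middle locus and the order is t – b – vi.
Crossovers in the t–b interval produce the single-crossover classes vi+ b+ t and vi b t+ (53 + 61 = 114) plus the double crossovers (13).
RF(t–b) = (114 + 13) / 1199 = 127/1199 = 0.1059 → 10.6 centimorgans.

10.6 centimorgans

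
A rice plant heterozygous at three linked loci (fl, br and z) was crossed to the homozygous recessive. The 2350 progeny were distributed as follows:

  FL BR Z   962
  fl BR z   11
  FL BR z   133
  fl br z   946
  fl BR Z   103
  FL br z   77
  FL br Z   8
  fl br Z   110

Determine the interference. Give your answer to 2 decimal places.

0.14

The two most frequent reciprocal classes, fl br z and FL BR Z, are the parental types, so the F1 was fl br z / FL BR Z.
The two rarest classes, fl BR z and FL br Z, are the double crossovers. Comparing them with the parentals, only the br allele has switched, so br is the middle locus and the order is fl – br – z.
fl–br: (180 + 19)/2350 = 0.0847; br–z: (243 + 19)/2350 = 0.1115.
Expected DCO frequency = 0.0847 × 0.1115 ≈ 0.00944; observed = 19/2350 ≈ 0.00809.
Coefficient of coincidence = 0.00809/0.00944 ≈ 0.86; interference = 1 − 0.86 = 0.14.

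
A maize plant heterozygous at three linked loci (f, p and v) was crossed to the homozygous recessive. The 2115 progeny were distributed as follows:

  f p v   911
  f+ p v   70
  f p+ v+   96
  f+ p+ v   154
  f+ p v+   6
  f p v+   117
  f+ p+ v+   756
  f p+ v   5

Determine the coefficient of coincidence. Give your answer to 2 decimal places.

0.47

The two most frequent reciprocal classes, f p v and f+ p+ v+, are the parental types, so the F1 was f p v / f+ p+ v+.
The two rarest classes, f p+ v and f+ p v+, are the double crossovers. Comparing them with the parentals, only the p allele has switched, so p is the middle locus and the order is f – p – v.
f–p: (166 + 11)/2115 = 0.0837; p–v: (271 + 11)/2115 = 0.1333.
Expected DCO frequency = 0.0837 × 0.1333 ≈ 0.01116; observed = 11/2115 ≈ 0.00520.
Coefficient of coincidence = 0.00520/0.01116 ≈ 0.47.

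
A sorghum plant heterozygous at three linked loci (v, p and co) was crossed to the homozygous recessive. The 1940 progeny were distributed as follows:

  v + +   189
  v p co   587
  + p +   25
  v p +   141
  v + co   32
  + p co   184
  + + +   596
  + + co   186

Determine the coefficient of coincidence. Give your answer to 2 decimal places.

The two most frequent reciprocal classes, + + + and v p co, are the parental types, so the F1 was + + + / v p co.
The two rarest classes, + p + and v + co, are the double crossovers. Comparing them with the parentals, only the p allele has switched, so p is the middle locus and the order is v – p – co.
v–p: (373 + 57)/1940 = 0.2216; p–co: (327 + 57)/1940 = 0.1979.
Expected DCO frequency = 0.2216 × 0.1979 ≈ 0.04385; observed = 57/1940 ≈ 0.02938.
Coefficient of coincidence = 0.02938/0.04385 ≈ 0.67.

0.67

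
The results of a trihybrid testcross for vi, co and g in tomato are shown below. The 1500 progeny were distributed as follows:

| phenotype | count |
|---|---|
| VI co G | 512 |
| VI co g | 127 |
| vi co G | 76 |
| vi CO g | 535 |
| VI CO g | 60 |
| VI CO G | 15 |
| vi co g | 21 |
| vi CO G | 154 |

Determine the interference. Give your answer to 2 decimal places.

0.01

The two most frequent reciprocal classes, vi CO g and VI co G, are the parental types, so the F1 was vi CO g / VI co G.
The two rarest classes, vi co g and VI CO G, are the double crossovers. Comparing them with the parentals, only the co allele has switched, so co is the middle locus and the order is g – co – vi.
g–co: (281 + 36)/1500 = 0.2113; co–vi: (136 + 36)/1500 = 0.1147.
Expected DCO frequency = 0.2113 × 0.1147 ≈ 0.02424; observed = 36/1500 ≈ 0.02400.
Coefficient of coincidence = 0.02400/0.02424 ≈ 0.99; interference = 1 − 0.99 = 0.01.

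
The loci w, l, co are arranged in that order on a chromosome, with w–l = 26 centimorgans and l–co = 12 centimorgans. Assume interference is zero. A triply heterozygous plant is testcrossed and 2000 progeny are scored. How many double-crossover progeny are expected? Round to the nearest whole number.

62

Map distances give recombination frequencies of 0.260 and 0.120 for the two intervals.
With no interference, expected double-crossover frequency = 0.260 × 0.120 = 0.03120.
Expected number = 0.03120 × 2000 = 62.40 ≈ 62.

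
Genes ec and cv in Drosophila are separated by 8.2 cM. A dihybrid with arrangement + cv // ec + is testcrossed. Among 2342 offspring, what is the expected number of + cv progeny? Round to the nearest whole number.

A map distance of 8.2 cM corresponds to a recombination frequency of 0.082.
The F1 is + cv / ec +, so + cv is a parental gamete class with expected frequency (1 − r)/2 = 0.918/2 = 0.4590.
Expected number = 0.4590 × 2342 = 1074.98 ≈ 1075.

1075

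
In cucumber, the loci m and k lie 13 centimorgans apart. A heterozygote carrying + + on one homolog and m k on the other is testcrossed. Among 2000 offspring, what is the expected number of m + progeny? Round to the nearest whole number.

A map distance of 13 centimorgans corresponds to a recombination frequency of 0.130.
The F1 is + + / m k, so m + is a recombinant gamete class with expected frequency r/2 = 0.130/2 = 0.0650.
Expected number = 0.0650 × 2000 = 130.00 ≈ 130.

130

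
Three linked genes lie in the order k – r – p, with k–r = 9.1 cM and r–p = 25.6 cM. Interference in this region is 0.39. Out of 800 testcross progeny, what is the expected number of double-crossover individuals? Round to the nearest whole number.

11

Map distances give recombination frequencies of 0.091 and 0.256 for the two intervals.
With interference 0.39 (so coincidence = 0.61), expected double-crossover frequency = 0.091 × 0.256 × 0.61 = 0.01421.
Expected number = 0.01421 × 800 = 11.37 ≈ 11.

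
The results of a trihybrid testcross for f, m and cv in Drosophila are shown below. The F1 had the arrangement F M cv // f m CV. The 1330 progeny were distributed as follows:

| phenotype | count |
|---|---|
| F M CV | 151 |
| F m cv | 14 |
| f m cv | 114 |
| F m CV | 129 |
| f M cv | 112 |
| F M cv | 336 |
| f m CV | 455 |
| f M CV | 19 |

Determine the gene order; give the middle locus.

The two rarest classes, F m cv and f M CV, are the double crossovers. Comparing them with the parentals, only the m allele has switched, so m is the middle locus and the order is f – m – cv.

m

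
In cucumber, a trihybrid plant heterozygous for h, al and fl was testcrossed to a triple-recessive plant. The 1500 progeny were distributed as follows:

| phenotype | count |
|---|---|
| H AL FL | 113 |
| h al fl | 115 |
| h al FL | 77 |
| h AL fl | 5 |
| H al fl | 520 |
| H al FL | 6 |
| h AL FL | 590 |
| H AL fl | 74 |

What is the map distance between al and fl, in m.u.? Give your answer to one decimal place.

10.8 m.u.

The two most frequent reciprocal classes, H al fl and h AL FL, are the parental types, so the F1 was H al fl / h AL FL.
The two rarest classes, H al FL and h AL fl, are the double crossovers. Comparing them with the parentals, only the fl allele has switched, so fl is the middle locus and the order is al – fl – h.
Crossovers in the al–fl interval produce the single-crossover classes H AL fl and h al FL (74 + 77 = 151) plus the double crossovers (11).
RF(al–fl) = (151 + 11) / 1500 = 162/1500 = 0.1080 → 10.8 m.u.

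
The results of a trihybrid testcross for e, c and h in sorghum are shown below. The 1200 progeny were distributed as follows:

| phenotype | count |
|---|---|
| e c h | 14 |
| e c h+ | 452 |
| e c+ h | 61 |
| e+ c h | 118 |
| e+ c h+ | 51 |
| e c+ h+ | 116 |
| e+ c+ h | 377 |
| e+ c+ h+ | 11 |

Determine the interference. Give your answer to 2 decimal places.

0.15

The two most frequent reciprocal classes, e c h+ and e+ c+ h, are the parental types, so the F1 was e c h+ / e+ c+ h.
The two rarest classes, e c h and e+ c+ h+, are the double crossovers. Comparing them with the parentals, only the h allele has switched, so h is the middle locus and the order is e – h – c.
e–h: (112 + 25)/1200 = 0.1142; h–c: (234 + 25)/1200 = 0.2158.
Expected DCO frequency = 0.1142 × 0.2158 ≈ 0.02464; observed = 25/1200 ≈ 0.02083.
Coefficient of coincidence = 0.02083/0.02464 ≈ 0.85; interference = 1 − 0.85 = 0.15.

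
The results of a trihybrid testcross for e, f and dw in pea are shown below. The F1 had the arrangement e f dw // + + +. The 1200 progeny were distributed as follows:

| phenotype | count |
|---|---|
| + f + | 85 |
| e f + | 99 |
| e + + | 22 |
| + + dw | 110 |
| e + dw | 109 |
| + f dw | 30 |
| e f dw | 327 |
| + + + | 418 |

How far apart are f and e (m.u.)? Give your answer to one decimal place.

20.5 m.u.

The two rarest classes, + f dw and e + +, are the double crossovers. Comparing them with the parentals, only the e allele has switched, so e is the middle locus and the order is dw – e – f.
Crossovers in the e–f interval produce the single-crossover classes e + dw and + f + (109 + 85 = 194) plus the double crossovers (52).
RF(e–f) = (194 + 52) / 1200 = 246/1200 = 0.2050 → 20.5 m.u.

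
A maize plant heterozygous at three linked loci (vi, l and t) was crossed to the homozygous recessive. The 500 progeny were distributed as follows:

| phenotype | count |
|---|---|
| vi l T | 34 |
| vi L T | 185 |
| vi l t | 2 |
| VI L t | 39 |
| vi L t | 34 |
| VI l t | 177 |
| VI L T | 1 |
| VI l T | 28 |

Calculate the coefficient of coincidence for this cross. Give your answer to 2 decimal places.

The two most frequent reciprocal classes, vi L T and VI l t, are the parental types, so the F1 was vi L T / VI l t.
The two rarest classes, VI L T and vi l t, are the double crossovers. Comparing them with the parentals, only the vi allele has switched, so vi is the middle locus and the order is l – vi – t.
l–vi: (73 + 3)/500 = 0.1520; vi–t: (62 + 3)/500 = 0.1300.
Expected DCO frequency = 0.1520 × 0.1300 ≈ 0.01976; observed = 3/500 ≈ 0.00600.
Coefficient of coincidence = 0.00600/0.01976 ≈ 0.30.

0.30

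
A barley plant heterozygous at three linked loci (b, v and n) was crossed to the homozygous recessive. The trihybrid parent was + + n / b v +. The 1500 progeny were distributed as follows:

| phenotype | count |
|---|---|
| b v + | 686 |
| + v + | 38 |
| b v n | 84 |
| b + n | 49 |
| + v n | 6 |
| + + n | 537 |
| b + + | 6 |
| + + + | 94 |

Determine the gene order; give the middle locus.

The two rarest classes, + v n and b + +, are the double crossovers. Comparing them with the parentals, only the v allele has switched, so v is the middle locus and the order is b – v – n.

v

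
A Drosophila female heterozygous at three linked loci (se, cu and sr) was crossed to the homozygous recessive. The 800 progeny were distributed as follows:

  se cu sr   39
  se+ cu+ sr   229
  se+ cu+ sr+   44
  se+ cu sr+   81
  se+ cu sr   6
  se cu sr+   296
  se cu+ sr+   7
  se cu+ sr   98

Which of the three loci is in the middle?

cu

The two most frequent reciprocal classes, se+ cu+ sr and se cu sr+, are the parental types, so the F1 was se+ cu+ sr / se cu sr+.
The two rarest classes, se+ cu sr and se cu+ sr+, are the double crossovers. Comparing them with the parentals, only the cu allele has switched, so cu is the middle locus and the order is se – cu – sr.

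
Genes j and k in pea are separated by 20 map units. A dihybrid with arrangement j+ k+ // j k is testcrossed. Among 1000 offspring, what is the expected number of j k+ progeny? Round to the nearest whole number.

A map distance of 20 map units corresponds to a recombination frequency of 0.200.
The F1 is j+ k+ / j k, so j k+ is a recombinant gamete class with expected frequency r/2 = 0.200/2 = 0.1000.
Expected number = 0.1000 × 1000 = 100.00 ≈ 100.

100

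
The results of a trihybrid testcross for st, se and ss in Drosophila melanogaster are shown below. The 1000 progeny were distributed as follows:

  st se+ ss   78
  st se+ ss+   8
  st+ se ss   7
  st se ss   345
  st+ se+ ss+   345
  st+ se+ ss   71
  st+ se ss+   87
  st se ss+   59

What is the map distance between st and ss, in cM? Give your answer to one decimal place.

The two most frequent reciprocal classes, st se ss and st+ se+ ss+, are the parental types, so the F1 was st se ss / st+ se+ ss+.
The two rarest classes, st+ se ss and st se+ ss+, are the double crossovers. Comparing them with the parentals, only the st allele has switched, so st is the middle locus and the order is se – st – ss.
Crossovers in the st–ss interval produce the single-crossover classes st se ss+ and st+ se+ ss (59 + 71 = 130) plus the double crossovers (15).
RF(st–ss) = (130 + 15) / 1000 = 145/1000 = 0.1450 → 14.5 cM.

14.5 cM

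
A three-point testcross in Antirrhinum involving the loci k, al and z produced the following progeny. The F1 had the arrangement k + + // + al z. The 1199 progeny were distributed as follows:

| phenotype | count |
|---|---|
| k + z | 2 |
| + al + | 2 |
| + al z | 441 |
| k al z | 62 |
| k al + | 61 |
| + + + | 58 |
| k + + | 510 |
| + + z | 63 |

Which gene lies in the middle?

The two rarest classes, k + z and + al +, are the double crossovers. Comparing them with the parentals, only the z allele has switched, so z is the middle locus and the order is al – z – k.

z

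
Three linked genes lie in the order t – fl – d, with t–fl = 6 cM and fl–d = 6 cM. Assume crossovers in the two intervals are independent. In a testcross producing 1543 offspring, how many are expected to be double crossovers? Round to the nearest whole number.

Map distances give recombination frequencies of 0.060 and 0.060 for the two intervals.
With no interference, expected double-crossover frequency = 0.060 × 0.060 = 0.00360.
Expected number = 0.00360 × 1543 = 5.55 ≈ 6.

6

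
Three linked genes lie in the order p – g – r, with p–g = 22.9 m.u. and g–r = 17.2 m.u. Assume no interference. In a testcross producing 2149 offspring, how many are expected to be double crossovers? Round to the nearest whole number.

85

Map distances give recombination frequencies of 0.229 and 0.172 for the two intervals.
With no interference, expected double-crossover frequency = 0.229 × 0.172 = 0.03939.
Expected number = 0.03939 × 2149 = 84.64 ≈ 85.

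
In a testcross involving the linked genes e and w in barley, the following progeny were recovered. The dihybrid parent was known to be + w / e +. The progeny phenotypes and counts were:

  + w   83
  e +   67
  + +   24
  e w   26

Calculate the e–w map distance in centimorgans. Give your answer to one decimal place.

25.0 centimorgans

The recombinant classes are + + and e w: 24 + 26 = 50.
Recombination frequency = 50/200 = 0.2500 ≈ 25.0%, i.e. 25.0 centimorgans.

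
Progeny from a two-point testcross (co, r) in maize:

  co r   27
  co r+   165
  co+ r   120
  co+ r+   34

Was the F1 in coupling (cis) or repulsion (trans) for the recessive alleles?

trans

The two most frequent classes are co+ r (120) and co r+ (165); these are the parental (non-recombinant) types.
So the F1 carried co+ r on one chromosome and co r+ on the other — the recessive alleles are on opposite chromosomes (trans / repulsion).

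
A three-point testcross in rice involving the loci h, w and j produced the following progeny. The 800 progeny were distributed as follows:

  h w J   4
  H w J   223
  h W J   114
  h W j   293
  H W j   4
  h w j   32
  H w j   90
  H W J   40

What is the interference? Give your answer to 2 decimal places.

The two most frequent reciprocal classes, h W j and H w J, are the parental types, so the F1 was h W j / H w J.
The two rarest classes, H W j and h w J, are the double crossovers. Comparing them with the parentals, only the h allele has switched, so h is the middle locus and the order is w – h – j.
w–h: (72 + 8)/800 = 0.1000; h–j: (204 + 8)/800 = 0.2650.
Expected DCO frequency = 0.1000 × 0.2650 ≈ 0.02650; observed = 8/800 ≈ 0.01000.
Coefficient of coincidence = 0.01000/0.02650 ≈ 0.38; interference = 1 − 0.38 = 0.62.

0.62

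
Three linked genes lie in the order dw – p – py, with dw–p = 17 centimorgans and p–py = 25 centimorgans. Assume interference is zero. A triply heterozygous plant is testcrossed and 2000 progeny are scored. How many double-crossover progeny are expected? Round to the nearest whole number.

Map distances give recombination frequencies of 0.170 and 0.250 for the two intervals.
With no interference, expected double-crossover frequency = 0.170 × 0.250 = 0.04250.
Expected number = 0.04250 × 2000 = 85.00 ≈ 85.

85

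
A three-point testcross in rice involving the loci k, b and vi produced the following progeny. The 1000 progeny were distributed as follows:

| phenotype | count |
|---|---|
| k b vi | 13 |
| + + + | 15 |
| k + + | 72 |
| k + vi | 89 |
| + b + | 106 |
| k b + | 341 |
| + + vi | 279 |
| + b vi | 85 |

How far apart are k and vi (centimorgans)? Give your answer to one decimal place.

22.3 centimorgans

The two most frequent reciprocal classes, k b + and + + vi, are the parental types, so the F1 was k b + / + + vi.
The two rarest classes, k b vi and + + +, are the double crossovers. Comparing them with the parentals, only the vi allele has switched, so vi is the middle locus and the order is k – vi – b.
Crossovers in the k–vi interval produce the single-crossover classes + b + and k + vi (106 + 89 = 195) plus the double crossovers (28).
RF(k–vi) = (195 + 28) / 1000 = 223/1000 = 0.2230 → 22.3 centimorgans.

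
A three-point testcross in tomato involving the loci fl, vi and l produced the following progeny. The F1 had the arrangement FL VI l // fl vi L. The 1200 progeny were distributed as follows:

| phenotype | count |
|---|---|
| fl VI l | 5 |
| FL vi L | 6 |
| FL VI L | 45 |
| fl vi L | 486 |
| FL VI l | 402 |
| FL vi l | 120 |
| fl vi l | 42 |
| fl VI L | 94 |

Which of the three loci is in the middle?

fl

The two rarest classes, fl VI l and FL vi L, are the double crossovers. Comparing them with the parentals, only the fl allele has switched, so fl is the middle locus and the order is l – fl – vi.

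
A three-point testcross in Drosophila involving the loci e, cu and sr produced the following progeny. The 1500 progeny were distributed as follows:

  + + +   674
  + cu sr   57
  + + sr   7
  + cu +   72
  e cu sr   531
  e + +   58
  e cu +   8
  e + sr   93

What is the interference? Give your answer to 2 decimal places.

0.04

The two most frequent reciprocal classes, + + + and e cu sr, are the parental types, so the F1 was + + + / e cu sr.
The two rarest classes, + + sr and e cu +, are the double crossovers. Comparing them with the parentals, only the sr allele has switched, so sr is the middle locus and the order is cu – sr – e.
cu–sr: (165 + 15)/1500 = 0.1200; sr–e: (115 + 15)/1500 = 0.0867.
Expected DCO frequency = 0.1200 × 0.0867 ≈ 0.01040; observed = 15/1500 ≈ 0.01000.
Coefficient of coincidence = 0.01000/0.01040 ≈ 0.96; interference = 1 − 0.96 = 0.04.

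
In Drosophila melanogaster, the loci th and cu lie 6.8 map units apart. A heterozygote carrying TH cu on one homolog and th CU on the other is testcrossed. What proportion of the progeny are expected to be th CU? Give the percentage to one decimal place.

46.6%

A map distance of 6.8 map units corresponds to a recombination frequency of 0.068.
The F1 is TH cu / th CU, so th CU is a parental gamete class with expected frequency (1 − r)/2 = 0.932/2 = 0.4660.
That is 0.4660 = 46.6% of the progeny.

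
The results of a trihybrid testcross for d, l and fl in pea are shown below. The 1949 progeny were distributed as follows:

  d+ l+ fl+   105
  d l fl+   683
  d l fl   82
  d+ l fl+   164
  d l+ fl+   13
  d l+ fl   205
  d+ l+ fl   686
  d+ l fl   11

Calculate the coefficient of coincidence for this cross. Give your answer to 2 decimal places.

0.56

The two most frequent reciprocal classes, d l fl+ and d+ l+ fl, are the parental types, so the F1 was d l fl+ / d+ l+ fl.
The two rarest classes, d l+ fl+ and d+ l fl, are the double crossovers. Comparing them with the parentals, only the l allele has switched, so l is the middle locus and the order is d – l – fl.
d–l: (369 + 24)/1949 = 0.2016; l–fl: (187 + 24)/1949 = 0.1083.
Expected DCO frequency = 0.2016 × 0.1083 ≈ 0.02183; observed = 24/1949 ≈ 0.01231.
Coefficient of coincidence = 0.01231/0.02183 ≈ 0.56.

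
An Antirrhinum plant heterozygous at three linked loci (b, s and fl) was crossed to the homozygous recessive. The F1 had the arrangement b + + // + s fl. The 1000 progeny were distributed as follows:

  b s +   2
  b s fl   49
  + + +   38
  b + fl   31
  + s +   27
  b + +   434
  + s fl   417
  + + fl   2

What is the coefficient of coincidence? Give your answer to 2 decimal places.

The two rarest classes, b s + and + + fl, are the double crossovers. Comparing them with the parentals, only the s allele has switched, so s is the middle locus and the order is fl – s – b.
fl–s: (58 + 4)/1000 = 0.0620; s–b: (87 + 4)/1000 = 0.0910.
Expected DCO frequency = 0.0620 × 0.0910 ≈ 0.00564; observed = 4/1000 ≈ 0.00400.
Coefficient of coincidence = 0.00400/0.00564 ≈ 0.71.

0.71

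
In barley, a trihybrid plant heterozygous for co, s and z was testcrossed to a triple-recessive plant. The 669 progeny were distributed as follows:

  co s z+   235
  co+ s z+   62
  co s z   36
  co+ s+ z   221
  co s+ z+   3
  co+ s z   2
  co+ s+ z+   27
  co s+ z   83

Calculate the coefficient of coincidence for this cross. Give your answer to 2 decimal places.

The two most frequent reciprocal classes, co+ s+ z and co s z+, are the parental types, so the F1 was co+ s+ z / co s z+.
The two rarest classes, co+ s z and co s+ z+, are the double crossovers. Comparing them with the parentals, only the s allele has switched, so s is the middle locus and the order is co – s – z.
co–s: (145 + 5)/669 = 0.2242; s–z: (63 + 5)/669 = 0.1016.
Expected DCO frequency = 0.2242 × 0.1016 ≈ 0.02278; observed = 5/669 ≈ 0.00747.
Coefficient of coincidence = 0.00747/0.02278 ≈ 0.33.

0.33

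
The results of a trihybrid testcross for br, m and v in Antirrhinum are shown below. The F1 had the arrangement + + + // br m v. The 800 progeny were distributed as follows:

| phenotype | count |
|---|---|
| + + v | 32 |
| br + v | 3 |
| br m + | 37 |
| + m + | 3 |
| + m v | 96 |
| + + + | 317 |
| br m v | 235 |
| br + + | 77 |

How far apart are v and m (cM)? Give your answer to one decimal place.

The two rarest classes, + m + and br + v, are the double crossovers. Comparing them with the parentals, only the m allele has switched, so m is the middle locus and the order is br – m – v.
Crossovers in the m–v interval produce the single-crossover classes + + v and br m + (32 + 37 = 69) plus the double crossovers (6).
RF(m–v) = (69 + 6) / 800 = 75/800 = 0.0938 → 9.4 cM.

9.4 cM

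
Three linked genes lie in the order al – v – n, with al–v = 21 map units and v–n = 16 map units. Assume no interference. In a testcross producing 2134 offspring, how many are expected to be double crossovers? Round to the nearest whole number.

72

Map distances give recombination frequencies of 0.210 and 0.160 for the two intervals.
With no interference, expected double-crossover frequency = 0.210 × 0.160 = 0.03360.
Expected number = 0.03360 × 2134 = 71.70 ≈ 72.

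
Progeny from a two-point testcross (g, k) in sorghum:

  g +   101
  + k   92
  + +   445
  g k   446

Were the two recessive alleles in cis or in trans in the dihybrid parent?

cis

The two most frequent classes are + + (445) and g k (446); these are the parental (non-recombinant) types.
So the F1 carried + + on one chromosome and g k on the other — the recessive alleles are on the same chromosome (cis / coupling).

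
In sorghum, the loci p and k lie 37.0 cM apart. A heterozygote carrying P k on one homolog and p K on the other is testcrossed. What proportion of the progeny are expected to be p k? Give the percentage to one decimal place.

18.5%

A map distance of 37.0 cM corresponds to a recombination frequency of 0.370.
The F1 is P k / p K, so p k is a recombinant gamete class with expected frequency r/2 = 0.370/2 = 0.1850.
That is 0.1850 = 18.5% of the progeny.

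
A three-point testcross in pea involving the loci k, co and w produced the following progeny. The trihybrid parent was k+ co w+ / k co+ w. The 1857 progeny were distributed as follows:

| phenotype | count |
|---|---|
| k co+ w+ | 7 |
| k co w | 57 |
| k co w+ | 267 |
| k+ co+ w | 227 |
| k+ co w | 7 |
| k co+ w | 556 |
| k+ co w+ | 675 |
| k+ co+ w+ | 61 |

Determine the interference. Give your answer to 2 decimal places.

The two rarest classes, k+ co w and k co+ w+, are the double crossovers. Comparing them with the parentals, only the w allele has switched, so w is the middle locus and the order is k – w – co.
k–w: (494 + 14)/1857 = 0.2736; w–co: (118 + 14)/1857 = 0.0711.
Expected DCO frequency = 0.2736 × 0.0711 ≈ 0.01945; observed = 14/1857 ≈ 0.00754.
Coefficient of coincidence = 0.00754/0.01945 ≈ 0.39; interference = 1 − 0.39 = 0.61.

0.61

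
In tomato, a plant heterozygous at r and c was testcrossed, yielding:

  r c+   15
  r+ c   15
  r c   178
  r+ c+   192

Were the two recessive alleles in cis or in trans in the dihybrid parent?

The two most frequent classes are r+ c+ (192) and r c (178); these are the parental (non-recombinant) types.
So the F1 carried r+ c+ on one chromosome and r c on the other — the recessive alleles are on the same chromosome (cis / coupling).

cis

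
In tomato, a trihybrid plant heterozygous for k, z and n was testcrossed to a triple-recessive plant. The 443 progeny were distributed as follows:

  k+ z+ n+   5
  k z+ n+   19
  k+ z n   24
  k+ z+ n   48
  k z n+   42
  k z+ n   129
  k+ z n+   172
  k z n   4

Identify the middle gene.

z

The two most frequent reciprocal classes, k z+ n and k+ z n+, are the parental types, so the F1 was k z+ n / k+ z n+.
The two rarest classes, k z n and k+ z+ n+, are the double crossovers. Comparing them with the parentals, only the z allele has switched, so z is the middle locus and the order is k – z – n.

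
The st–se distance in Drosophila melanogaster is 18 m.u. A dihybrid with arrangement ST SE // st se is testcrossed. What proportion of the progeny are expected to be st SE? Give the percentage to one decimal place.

9.0%

A map distance of 18 m.u. corresponds to a recombination frequency of 0.180.
The F1 is ST SE / st se, so st SE is a recombinant gamete class with expected frequency r/2 = 0.180/2 = 0.0900.
That is 0.0900 = 9.0% of the progeny.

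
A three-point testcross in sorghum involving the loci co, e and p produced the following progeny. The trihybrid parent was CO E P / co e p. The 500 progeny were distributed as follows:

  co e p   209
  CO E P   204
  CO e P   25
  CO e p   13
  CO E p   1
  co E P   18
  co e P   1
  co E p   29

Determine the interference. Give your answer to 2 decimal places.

The two rarest classes, CO E p and co e P, are the double crossovers. Comparing them with the parentals, only the p allele has switched, so p is the middle locus and the order is e – p – co.
e–p: (54 + 2)/500 = 0.1120; p–co: (31 + 2)/500 = 0.0660.
Expected DCO frequency = 0.1120 × 0.0660 ≈ 0.00739; observed = 2/500 ≈ 0.00400.
Coefficient of coincidence = 0.00400/0.00739 ≈ 0.54; interference = 1 − 0.54 = 0.46.

0.46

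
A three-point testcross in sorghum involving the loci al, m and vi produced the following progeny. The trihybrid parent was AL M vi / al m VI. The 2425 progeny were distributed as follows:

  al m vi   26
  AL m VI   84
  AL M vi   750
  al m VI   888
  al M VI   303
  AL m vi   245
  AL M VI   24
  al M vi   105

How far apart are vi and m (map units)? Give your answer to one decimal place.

The two rarest classes, AL M VI and al m vi, are the double crossovers. Comparing them with the parentals, only the vi allele has switched, so vi is the middle locus and the order is al – vi – m.
Crossovers in the vi–m interval produce the single-crossover classes AL m vi and al M VI (245 + 303 = 548) plus the double crossovers (50).
RF(vi–m) = (548 + 50) / 2425 = 598/2425 = 0.2466 → 24.7 map units.

24.7 map units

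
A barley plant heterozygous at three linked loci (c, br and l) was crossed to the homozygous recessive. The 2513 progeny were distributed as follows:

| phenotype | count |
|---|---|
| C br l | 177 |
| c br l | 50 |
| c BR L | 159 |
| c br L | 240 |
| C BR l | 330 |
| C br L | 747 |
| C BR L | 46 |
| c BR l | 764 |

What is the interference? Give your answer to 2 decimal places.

0.16

The two most frequent reciprocal classes, C br L and c BR l, are the parental types, so the F1 was C br L / c BR l.
The two rarest classes, C BR L and c br l, are the double crossovers. Comparing them with the parentals, only the br allele has switched, so br is the middle locus and the order is l – br – c.
l–br: (336 + 96)/2513 = 0.1719; br–c: (570 + 96)/2513 = 0.2650.
Expected DCO frequency = 0.1719 × 0.2650 ≈ 0.04555; observed = 96/2513 ≈ 0.03820.
Coefficient of coincidence = 0.03820/0.04555 ≈ 0.84; interference = 1 − 0.84 = 0.16.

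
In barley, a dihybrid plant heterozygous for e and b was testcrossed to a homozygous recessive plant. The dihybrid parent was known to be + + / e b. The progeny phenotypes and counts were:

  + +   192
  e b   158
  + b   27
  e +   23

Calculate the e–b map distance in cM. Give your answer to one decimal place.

The recombinant classes are + b and e +: 27 + 23 = 50.
Recombination frequency = 50/400 = 0.1250 ≈ 12.5%, i.e. 12.5 cM.

12.5 cM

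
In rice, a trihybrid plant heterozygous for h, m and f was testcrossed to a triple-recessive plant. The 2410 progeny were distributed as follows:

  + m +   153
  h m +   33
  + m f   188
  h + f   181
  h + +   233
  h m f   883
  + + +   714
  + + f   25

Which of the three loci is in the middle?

f

The two most frequent reciprocal classes, + + + and h m f, are the parental types, so the F1 was + + + / h m f.
The two rarest classes, + + f and h m +, are the double crossovers. Comparing them with the parentals, only the f allele has switched, so f is the middle locus and the order is m – f – h.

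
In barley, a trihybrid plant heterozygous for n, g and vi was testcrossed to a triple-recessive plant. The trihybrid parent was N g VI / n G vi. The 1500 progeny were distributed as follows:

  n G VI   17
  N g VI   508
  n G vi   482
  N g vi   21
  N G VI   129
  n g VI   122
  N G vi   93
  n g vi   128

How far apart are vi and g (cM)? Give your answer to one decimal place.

The two rarest classes, N g vi and n G VI, are the double crossovers. Comparing them with the parentals, only the vi allele has switched, so vi is the middle locus and the order is g – vi – n.
Crossovers in the g–vi interval produce the single-crossover classes N G VI and n g vi (129 + 128 = 257) plus the double crossovers (38).
RF(g–vi) = (257 + 38) / 1500 = 295/1500 = 0.1967 → 19.7 cM.

19.7 cM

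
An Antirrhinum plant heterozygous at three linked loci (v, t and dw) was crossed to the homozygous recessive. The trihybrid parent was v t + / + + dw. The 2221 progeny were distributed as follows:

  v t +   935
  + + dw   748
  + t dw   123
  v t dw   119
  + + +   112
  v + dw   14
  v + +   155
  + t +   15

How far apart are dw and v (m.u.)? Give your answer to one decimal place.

11.7 m.u.

The two rarest classes, + t + and v + dw, are the double crossovers. Comparing them with the parentals, only the v allele has switched, so v is the middle locus and the order is t – v – dw.
Crossovers in the v–dw interval produce the single-crossover classes v t dw and + + + (119 + 112 = 231) plus the double crossovers (29).
RF(v–dw) = (231 + 29) / 2221 = 260/2221 = 0.1171 → 11.7 m.u.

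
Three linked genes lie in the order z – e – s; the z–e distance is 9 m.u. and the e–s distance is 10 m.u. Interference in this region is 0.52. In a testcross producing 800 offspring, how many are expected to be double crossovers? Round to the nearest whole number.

Map distances give recombination frequencies of 0.090 and 0.100 for the two intervals.
With interference 0.52 (so coincidence = 0.48), expected double-crossover frequency = 0.090 × 0.100 × 0.48 = 0.00432.
Expected number = 0.00432 × 800 = 3.46 ≈ 3.

3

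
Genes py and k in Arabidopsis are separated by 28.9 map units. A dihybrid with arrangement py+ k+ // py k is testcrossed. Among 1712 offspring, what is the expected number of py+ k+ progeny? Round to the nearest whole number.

609

A map distance of 28.9 map units corresponds to a recombination frequency of 0.289.
The F1 is py+ k+ / py k, so py+ k+ is a parental gamete class with expected frequency (1 − r)/2 = 0.711/2 = 0.3555.
Expected number = 0.3555 × 1712 = 608.62 ≈ 609.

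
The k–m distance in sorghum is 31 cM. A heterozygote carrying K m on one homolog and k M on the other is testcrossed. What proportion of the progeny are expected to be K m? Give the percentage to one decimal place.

34.5%

A map distance of 31 cM corresponds to a recombination frequency of 0.310.
The F1 is K m / k M, so K m is a parental gamete class with expected frequency (1 − r)/2 = 0.690/2 = 0.3450.
That is 0.3450 = 34.5% of the progeny.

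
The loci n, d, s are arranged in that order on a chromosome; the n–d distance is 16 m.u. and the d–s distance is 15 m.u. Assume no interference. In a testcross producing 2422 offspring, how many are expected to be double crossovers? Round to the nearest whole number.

Map distances give recombination frequencies of 0.160 and 0.150 for the two intervals.
With no interference, expected double-crossover frequency = 0.160 × 0.150 = 0.02400.
Expected number = 0.02400 × 2422 = 58.13 ≈ 58.

58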